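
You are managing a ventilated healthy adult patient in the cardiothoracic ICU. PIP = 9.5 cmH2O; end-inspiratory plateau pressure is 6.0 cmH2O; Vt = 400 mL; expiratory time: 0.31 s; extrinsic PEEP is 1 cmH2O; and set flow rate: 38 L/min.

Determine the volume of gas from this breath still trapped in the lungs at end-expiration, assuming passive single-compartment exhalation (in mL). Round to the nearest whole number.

Flow: 38 L/min ÷ 60 = 0.6333 L/s.
R = (PIP − Pplat)/V̇ = (9.5 − 6.0) / 0.6333 = 3.5/0.6333 = 5.527 cmH2O·s/L.
C = Vt/(Pplat − PEEP) = 400.0 / (6.0 − 1) = 400.0/5.0 = 80.0 mL/cmH2O.
τ = R × C = 5.527 × 0.08 L/cmH2O = 0.4422 s.
Fraction remaining = e^(−Te/τ) = e^(−0.31/0.4422) = 0.4961.
Trapped volume = 400.0 × 0.4961 = 198.44 mL.

198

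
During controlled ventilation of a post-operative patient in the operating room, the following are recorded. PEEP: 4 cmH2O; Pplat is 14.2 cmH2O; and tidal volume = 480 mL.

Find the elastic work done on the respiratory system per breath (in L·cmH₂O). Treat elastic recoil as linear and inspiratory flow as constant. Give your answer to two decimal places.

Elastic work ≈ ½ × (Pplat − PEEP) × Vt = 0.5 × (14.2 − 4) × 0.480 L = 0.5 × 10.2 × 0.480 = 2.448 L·cmH2O.

2.45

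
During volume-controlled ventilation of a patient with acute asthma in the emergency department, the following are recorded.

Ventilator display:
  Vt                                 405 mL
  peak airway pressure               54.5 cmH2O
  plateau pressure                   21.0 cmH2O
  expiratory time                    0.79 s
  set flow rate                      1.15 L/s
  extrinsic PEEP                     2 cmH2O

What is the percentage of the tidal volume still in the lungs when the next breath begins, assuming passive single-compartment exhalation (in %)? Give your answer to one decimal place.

R = (PIP − Pplat)/V̇ = (54.5 − 21.0) / 1.15 = 33.5/1.15 = 29.13 cmH2O·s/L.
C = Vt/(Pplat − PEEP) = 405.0 / (21.0 − 2) = 405.0/19.0 = 21.316 mL/cmH2O.
τ = R × C = 29.13 × 0.02132 L/cmH2O = 0.6211 s.
Fraction remaining at end-expiration = e^(−Te/τ) = e^(−0.79/0.6211) = 0.2803 → 28.03%.

28.0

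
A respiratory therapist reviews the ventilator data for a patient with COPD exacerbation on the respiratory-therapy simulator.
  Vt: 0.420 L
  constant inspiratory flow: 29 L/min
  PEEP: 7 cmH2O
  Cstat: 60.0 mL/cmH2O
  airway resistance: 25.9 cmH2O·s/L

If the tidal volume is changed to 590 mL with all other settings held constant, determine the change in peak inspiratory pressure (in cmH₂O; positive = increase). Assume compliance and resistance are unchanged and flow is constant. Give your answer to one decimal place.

2.8

PIP = Vt/C + R·V̇ + PEEP (constant-flow equation of motion).
Only the elastic term changes: ΔPIP = ΔVt / C = (590 − 420) / 60.0 = 2.833 cmH2O.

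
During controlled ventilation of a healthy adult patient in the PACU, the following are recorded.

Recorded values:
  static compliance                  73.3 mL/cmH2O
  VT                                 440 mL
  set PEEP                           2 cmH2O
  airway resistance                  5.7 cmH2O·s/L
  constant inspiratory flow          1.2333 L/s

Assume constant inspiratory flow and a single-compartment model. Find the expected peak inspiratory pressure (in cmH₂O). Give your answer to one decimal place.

Equation of motion (constant flow): PIP = Vt/C + R·V̇ + PEEP.
PIP = 440/73.3 + 5.7×1.2333 + 2 = 6.003 + 7.03 + 2 = 15.033 cmH2O.

15.0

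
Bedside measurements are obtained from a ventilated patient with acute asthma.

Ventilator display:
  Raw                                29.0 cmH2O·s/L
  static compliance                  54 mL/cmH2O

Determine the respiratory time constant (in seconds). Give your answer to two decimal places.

1.57

τ = R × C = 29.0 × 54 mL/cmH2O = 29.0 × 0.054 L/cmH2O = 1.566 s.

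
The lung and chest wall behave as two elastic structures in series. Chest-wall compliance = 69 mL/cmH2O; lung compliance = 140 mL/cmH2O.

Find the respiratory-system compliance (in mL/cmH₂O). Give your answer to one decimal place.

46.2

Lung and chest wall are elastances in series: 1/Crs = 1/CL + 1/Ccw.
1/Crs = 1/140 + 1/69 = 0.02164.
Crs = 46.211 mL/cmH2O.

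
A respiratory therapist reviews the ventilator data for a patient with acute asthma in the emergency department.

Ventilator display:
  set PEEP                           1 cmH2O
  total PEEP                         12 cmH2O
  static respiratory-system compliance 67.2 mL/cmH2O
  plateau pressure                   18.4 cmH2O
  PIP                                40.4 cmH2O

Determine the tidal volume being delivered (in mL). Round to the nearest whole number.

430

End-expiratory occlusion gives total PEEP = 12 cmH2O (intrinsic PEEP = 12 − 1 = 11). Use total PEEP for the elastic gradient.
Vt = Cstat × (Pplat − PEEPtotal) = 67.2 × (18.4 − 12) = 67.2 × 6.4 = 430.08 mL.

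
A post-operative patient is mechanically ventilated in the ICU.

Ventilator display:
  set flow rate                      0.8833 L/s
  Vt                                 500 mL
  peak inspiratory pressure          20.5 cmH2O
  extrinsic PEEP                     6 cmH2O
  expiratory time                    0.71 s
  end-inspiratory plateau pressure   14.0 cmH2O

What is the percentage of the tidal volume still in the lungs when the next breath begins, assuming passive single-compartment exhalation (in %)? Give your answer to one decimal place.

R = (PIP − Pplat)/V̇ = (20.5 − 14.0) / 0.8833 = 6.5/0.8833 = 7.359 cmH2O·s/L.
C = Vt/(Pplat − PEEP) = 500.0 / (14.0 − 6) = 500.0/8.0 = 62.5 mL/cmH2O.
τ = R × C = 7.359 × 0.0625 L/cmH2O = 0.4599 s.
Fraction remaining at end-expiration = e^(−Te/τ) = e^(−0.71/0.4599) = 0.2136 → 21.36%.

21.4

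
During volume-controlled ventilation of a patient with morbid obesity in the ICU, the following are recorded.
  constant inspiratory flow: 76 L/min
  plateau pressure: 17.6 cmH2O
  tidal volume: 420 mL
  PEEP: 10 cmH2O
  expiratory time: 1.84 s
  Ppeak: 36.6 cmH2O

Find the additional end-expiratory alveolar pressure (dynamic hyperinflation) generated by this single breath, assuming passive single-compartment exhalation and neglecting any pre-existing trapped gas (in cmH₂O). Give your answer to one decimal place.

Flow: 76 L/min ÷ 60 = 1.2667 L/s.
R = (PIP − Pplat)/V̇ = (36.6 − 17.6) / 1.2667 = 19.0/1.2667 = 15.0 cmH2O·s/L.
C = Vt/(Pplat − PEEP) = 420.0 / (17.6 − 10) = 420.0/7.6 = 55.263 mL/cmH2O.
τ = R × C = 15.0 × 0.05526 L/cmH2O = 0.8289 s.
Fraction remaining = e^(−Te/τ) = e^(−1.84/0.8289) = 0.1086; trapped volume = 420.0 × 0.1086 = 45.612 mL.
Additional alveolar pressure from trapping ≈ V_trapped / C = 45.612 / 55.263 = 0.8254 cmH2O.

0.8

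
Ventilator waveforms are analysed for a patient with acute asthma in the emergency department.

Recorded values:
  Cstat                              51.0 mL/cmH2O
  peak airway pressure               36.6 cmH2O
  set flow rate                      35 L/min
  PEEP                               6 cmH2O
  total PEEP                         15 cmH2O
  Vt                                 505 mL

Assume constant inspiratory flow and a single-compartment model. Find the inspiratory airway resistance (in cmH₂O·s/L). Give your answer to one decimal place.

Flow: 35 L/min ÷ 60 = 0.5833 L/s.
Total PEEP = 15 cmH2O (set 6 + intrinsic 9); this is the baseline alveolar pressure.
Equation of motion (constant flow): PIP = Vt/C + R·V̇ + PEEP.
R·V̇ = PIP − Vt/C − PEEP = 36.6 − 505/51.0 − 15 = 36.6 − 9.902 − 15 = 11.698 cmH2O.
R = 11.698 / 0.5833 = 20.055 cmH2O·s/L.

20.1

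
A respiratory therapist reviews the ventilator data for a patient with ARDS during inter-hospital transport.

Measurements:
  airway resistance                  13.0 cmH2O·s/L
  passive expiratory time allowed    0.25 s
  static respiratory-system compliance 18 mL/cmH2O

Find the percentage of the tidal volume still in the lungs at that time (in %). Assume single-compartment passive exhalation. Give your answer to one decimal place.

34.4

τ = R × C = 13.0 × 18 mL/cmH2O = 13.0 × 0.018 L/cmH2O = 0.234 s.
Passive exhalation: V(t)/V₀ = e^(−t/τ) = e^(−0.25/0.234) = 0.3436.
Fraction remaining = 0.3436 → 34.36%.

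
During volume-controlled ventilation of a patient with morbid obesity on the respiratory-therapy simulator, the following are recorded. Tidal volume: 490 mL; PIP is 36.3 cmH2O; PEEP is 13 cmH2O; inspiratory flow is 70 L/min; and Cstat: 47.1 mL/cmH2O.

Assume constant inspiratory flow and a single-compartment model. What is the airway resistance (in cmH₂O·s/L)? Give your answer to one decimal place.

11.1

Flow: 70 L/min ÷ 60 = 1.1667 L/s.
Equation of motion (constant flow): PIP = Vt/C + R·V̇ + PEEP.
R·V̇ = PIP − Vt/C − PEEP = 36.3 − 490/47.1 − 13 = 36.3 − 10.403 − 13 = 12.897 cmH2O.
R = 12.897 / 1.1667 = 11.054 cmH2O·s/L.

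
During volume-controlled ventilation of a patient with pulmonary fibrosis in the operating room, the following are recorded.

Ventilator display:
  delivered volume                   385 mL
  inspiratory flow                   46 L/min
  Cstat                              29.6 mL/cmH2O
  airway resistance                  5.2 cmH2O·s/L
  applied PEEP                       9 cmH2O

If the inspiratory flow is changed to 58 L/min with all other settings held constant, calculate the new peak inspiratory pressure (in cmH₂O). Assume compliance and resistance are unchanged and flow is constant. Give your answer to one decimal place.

Flow: 46 L/min ÷ 60 = 0.7667 L/s.
New flow: 58 L/min ÷ 60 = 0.9667 L/s.
PIP = Vt/C + R·V̇ + PEEP (constant-flow equation of motion).
Only the resistive term changes: ΔPIP = R × ΔV̇ = 5.2 × (0.9667 − 0.7667) = 5.2 × 0.2 = 1.04 cmH2O.
Original PIP = 385/29.6 + 5.2×0.7667 + 9 = 25.994 cmH2O; new PIP = 25.994 + (1.04) = 27.034 cmH2O.

27.0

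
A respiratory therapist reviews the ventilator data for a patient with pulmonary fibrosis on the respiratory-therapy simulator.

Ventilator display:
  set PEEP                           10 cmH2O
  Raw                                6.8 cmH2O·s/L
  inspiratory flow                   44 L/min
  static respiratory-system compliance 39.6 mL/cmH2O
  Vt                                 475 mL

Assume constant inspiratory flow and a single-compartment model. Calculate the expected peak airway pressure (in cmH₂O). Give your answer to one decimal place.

Flow: 44 L/min ÷ 60 = 0.7333 L/s.
Equation of motion (constant flow): PIP = Vt/C + R·V̇ + PEEP.
PIP = 475/39.6 + 6.8×0.7333 + 10 = 11.995 + 4.986 + 10 = 26.981 cmH2O.

27.0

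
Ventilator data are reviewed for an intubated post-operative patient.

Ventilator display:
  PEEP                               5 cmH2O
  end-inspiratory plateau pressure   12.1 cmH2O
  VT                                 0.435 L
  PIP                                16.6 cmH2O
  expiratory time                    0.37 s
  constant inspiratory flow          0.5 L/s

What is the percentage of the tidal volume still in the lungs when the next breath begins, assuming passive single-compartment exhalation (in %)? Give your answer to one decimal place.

51.1

R = (PIP − Pplat)/V̇ = (16.6 − 12.1) / 0.5 = 4.5/0.5 = 9.0 cmH2O·s/L.
C = Vt/(Pplat − PEEP) = 435.0 / (12.1 − 5) = 435.0/7.1 = 61.268 mL/cmH2O.
τ = R × C = 9.0 × 0.06127 L/cmH2O = 0.5514 s.
Fraction remaining at end-expiration = e^(−Te/τ) = e^(−0.37/0.5514) = 0.5112 → 51.12%.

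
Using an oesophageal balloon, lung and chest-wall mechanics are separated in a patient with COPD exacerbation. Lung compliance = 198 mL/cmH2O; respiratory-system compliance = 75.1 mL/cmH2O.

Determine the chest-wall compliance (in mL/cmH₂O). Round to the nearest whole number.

1/Ccw = 1/Crs − 1/CL.
1/Ccw = 1/75.1 − 1/198 = 0.008265.
Ccw = 120.99 mL/cmH2O.

121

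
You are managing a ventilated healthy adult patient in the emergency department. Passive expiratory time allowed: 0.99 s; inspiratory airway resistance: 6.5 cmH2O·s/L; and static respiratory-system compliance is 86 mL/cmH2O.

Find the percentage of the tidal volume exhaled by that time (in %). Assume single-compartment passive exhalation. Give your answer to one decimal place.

83.0

τ = R × C = 6.5 × 86 mL/cmH2O = 6.5 × 0.086 L/cmH2O = 0.559 s.
Passive exhalation: V(t)/V₀ = e^(−t/τ) = e^(−0.99/0.559) = 0.1702.
Fraction exhaled = 1 − 0.1702 = 0.8298 → 82.98%.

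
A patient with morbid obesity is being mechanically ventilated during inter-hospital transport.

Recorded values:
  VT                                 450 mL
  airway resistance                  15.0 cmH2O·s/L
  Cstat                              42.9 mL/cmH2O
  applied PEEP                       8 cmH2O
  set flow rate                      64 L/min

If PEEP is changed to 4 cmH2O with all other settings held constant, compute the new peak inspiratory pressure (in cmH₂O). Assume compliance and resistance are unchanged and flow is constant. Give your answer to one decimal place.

30.5

Flow: 64 L/min ÷ 60 = 1.0667 L/s.
PIP = Vt/C + R·V̇ + PEEP (constant-flow equation of motion).
Only the baseline term changes: ΔPIP = ΔPEEP = 4 − 8 = -4.0 cmH2O.
Original PIP = 450/42.9 + 15.0×1.0667 + 8 = 34.49 cmH2O; new PIP = 34.49 + (-4.0) = 30.49 cmH2O.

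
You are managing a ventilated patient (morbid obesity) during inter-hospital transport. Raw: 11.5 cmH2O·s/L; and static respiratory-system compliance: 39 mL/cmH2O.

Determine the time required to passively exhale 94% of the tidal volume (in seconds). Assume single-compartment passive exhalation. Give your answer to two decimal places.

τ = R × C = 11.5 × 39 mL/cmH2O = 11.5 × 0.039 L/cmH2O = 0.4485 s.
Exhaled fraction f = 1 − e^(−t/τ) → t = −τ·ln(1 − f) = −0.4485·ln(0.06) = 1.262 s.

1.26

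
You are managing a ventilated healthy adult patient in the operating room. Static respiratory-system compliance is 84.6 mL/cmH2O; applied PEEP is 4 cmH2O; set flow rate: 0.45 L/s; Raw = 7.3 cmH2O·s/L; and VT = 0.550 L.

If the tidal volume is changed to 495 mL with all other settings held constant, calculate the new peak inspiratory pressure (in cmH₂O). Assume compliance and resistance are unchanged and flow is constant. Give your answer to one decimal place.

13.1

PIP = Vt/C + R·V̇ + PEEP (constant-flow equation of motion).
Only the elastic term changes: ΔPIP = ΔVt / C = (495 − 550) / 84.6 = -0.6501 cmH2O.
Original PIP = 550/84.6 + 7.3×0.45 + 4 = 13.786 cmH2O; new PIP = 13.786 + (-0.6501) = 13.136 cmH2O.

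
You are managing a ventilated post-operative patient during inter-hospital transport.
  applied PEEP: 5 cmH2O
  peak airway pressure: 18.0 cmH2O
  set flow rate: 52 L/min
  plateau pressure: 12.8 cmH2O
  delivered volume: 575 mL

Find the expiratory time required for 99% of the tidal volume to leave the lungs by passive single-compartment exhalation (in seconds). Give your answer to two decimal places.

Flow: 52 L/min ÷ 60 = 0.8667 L/s.
R = (PIP − Pplat)/V̇ = (18.0 − 12.8) / 0.8667 = 5.2/0.8667 = 6.0 cmH2O·s/L.
C = Vt/(Pplat − PEEP) = 575.0 / (12.8 − 5) = 575.0/7.8 = 73.718 mL/cmH2O.
τ = R × C = 6.0 × 0.07372 L/cmH2O = 0.4423 s.
t = −τ·ln(1 − 0.99) = −0.4423·ln(0.01) = 2.037 s.

2.04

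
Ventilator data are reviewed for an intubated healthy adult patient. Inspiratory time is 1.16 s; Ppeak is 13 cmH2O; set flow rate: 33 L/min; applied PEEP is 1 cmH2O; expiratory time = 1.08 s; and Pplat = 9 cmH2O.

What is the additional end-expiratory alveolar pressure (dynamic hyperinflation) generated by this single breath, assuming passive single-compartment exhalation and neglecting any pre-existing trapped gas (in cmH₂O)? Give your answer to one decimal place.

1.2

Flow: 33 L/min ÷ 60 = 0.55 L/s.
Vt = flow × Ti = 0.55 L/s × 1.16 s × 1000 mL/L = 638.0 mL.
R = (PIP − Pplat)/V̇ = (13 − 9) / 0.55 = 4.0/0.55 = 7.273 cmH2O·s/L.
C = Vt/(Pplat − PEEP) = 638.0 / (9 − 1) = 638.0/8.0 = 79.75 mL/cmH2O.
τ = R × C = 7.273 × 0.07975 L/cmH2O = 0.58 s.
Fraction remaining = e^(−Te/τ) = e^(−1.08/0.58) = 0.1554; trapped volume = 638.0 × 0.1554 = 99.145 mL.
Additional alveolar pressure from trapping ≈ V_trapped / C = 99.145 / 79.75 = 1.243 cmH2O.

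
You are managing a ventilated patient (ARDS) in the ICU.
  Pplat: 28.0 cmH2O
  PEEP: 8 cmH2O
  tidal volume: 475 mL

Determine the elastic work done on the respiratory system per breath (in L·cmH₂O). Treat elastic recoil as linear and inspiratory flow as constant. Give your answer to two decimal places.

4.75

Elastic work ≈ ½ × (Pplat − PEEP) × Vt = 0.5 × (28.0 − 8) × 0.475 L = 0.5 × 20.0 × 0.475 = 4.75 L·cmH2O.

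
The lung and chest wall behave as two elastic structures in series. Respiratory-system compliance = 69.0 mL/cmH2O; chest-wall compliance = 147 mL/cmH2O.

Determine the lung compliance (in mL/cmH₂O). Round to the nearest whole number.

130

1/CL = 1/Crs − 1/Ccw.
1/CL = 1/69.0 − 1/147 = 0.00769.
CL = 130.04 mL/cmH2O.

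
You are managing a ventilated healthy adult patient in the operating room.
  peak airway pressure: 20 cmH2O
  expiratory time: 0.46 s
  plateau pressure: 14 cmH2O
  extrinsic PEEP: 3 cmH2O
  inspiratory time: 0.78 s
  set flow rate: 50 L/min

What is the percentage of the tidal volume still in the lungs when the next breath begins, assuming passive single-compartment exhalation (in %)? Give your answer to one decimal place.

Flow: 50 L/min ÷ 60 = 0.8333 L/s.
Vt = flow × Ti = 0.8333 L/s × 0.78 s × 1000 mL/L = 649.97 mL.
R = (PIP − Pplat)/V̇ = (20 − 14) / 0.8333 = 6.0/0.8333 = 7.2 cmH2O·s/L.
C = Vt/(Pplat − PEEP) = 649.97 / (14 − 3) = 649.97/11.0 = 59.088 mL/cmH2O.
τ = R × C = 7.2 × 0.05909 L/cmH2O = 0.4254 s.
Fraction remaining at end-expiration = e^(−Te/τ) = e^(−0.46/0.4254) = 0.3391 → 33.91%.

33.9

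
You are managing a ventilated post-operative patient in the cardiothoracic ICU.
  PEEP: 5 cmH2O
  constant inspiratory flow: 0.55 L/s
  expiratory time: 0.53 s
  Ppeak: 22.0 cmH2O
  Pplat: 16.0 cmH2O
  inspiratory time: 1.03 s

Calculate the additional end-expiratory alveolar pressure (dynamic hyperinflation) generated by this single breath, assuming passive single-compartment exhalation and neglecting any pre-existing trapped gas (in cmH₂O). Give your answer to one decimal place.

Vt = flow × Ti = 0.55 L/s × 1.03 s × 1000 mL/L = 566.5 mL.
R = (PIP − Pplat)/V̇ = (22.0 − 16.0) / 0.55 = 6.0/0.55 = 10.909 cmH2O·s/L.
C = Vt/(Pplat − PEEP) = 566.5 / (16.0 − 5) = 566.5/11.0 = 51.5 mL/cmH2O.
τ = R × C = 10.909 × 0.0515 L/cmH2O = 0.5618 s.
Fraction remaining = e^(−Te/τ) = e^(−0.53/0.5618) = 0.3893; trapped volume = 566.5 × 0.3893 = 220.54 mL.
Additional alveolar pressure from trapping ≈ V_trapped / C = 220.54 / 51.5 = 4.282 cmH2O.

4.3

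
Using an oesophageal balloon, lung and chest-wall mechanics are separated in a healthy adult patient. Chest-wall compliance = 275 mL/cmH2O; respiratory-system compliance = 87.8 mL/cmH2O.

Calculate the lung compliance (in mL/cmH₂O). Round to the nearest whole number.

1/CL = 1/Crs − 1/Ccw.
1/CL = 1/87.8 − 1/275 = 0.007753.
CL = 128.98 mL/cmH2O.

129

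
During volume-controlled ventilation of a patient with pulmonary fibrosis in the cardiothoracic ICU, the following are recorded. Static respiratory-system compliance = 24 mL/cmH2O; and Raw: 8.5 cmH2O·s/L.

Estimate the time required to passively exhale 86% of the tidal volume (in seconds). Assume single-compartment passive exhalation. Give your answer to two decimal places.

τ = R × C = 8.5 × 24 mL/cmH2O = 8.5 × 0.024 L/cmH2O = 0.204 s.
Exhaled fraction f = 1 − e^(−t/τ) → t = −τ·ln(1 − f) = −0.204·ln(0.14) = 0.4011 s.

0.40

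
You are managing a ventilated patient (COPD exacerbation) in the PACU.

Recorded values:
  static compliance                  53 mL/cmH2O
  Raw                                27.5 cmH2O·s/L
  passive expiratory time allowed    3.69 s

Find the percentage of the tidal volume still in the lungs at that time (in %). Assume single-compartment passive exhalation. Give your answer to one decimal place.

τ = R × C = 27.5 × 53 mL/cmH2O = 27.5 × 0.053 L/cmH2O = 1.458 s.
Passive exhalation: V(t)/V₀ = e^(−t/τ) = e^(−3.69/1.458) = 0.07959.
Fraction remaining = 0.07959 → 7.959%.

8.0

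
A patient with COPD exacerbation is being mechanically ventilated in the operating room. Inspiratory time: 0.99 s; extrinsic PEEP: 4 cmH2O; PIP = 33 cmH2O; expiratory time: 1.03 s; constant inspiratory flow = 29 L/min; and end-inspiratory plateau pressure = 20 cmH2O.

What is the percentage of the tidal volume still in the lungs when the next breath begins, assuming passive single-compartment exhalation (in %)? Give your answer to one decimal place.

27.8

Flow: 29 L/min ÷ 60 = 0.4833 L/s.
Vt = flow × Ti = 0.4833 L/s × 0.99 s × 1000 mL/L = 478.47 mL.
R = (PIP − Pplat)/V̇ = (33 − 20) / 0.4833 = 13.0/0.4833 = 26.898 cmH2O·s/L.
C = Vt/(Pplat − PEEP) = 478.47 / (20 − 4) = 478.47/16.0 = 29.904 mL/cmH2O.
τ = R × C = 26.898 × 0.0299 L/cmH2O = 0.8043 s.
Fraction remaining at end-expiration = e^(−Te/τ) = e^(−1.03/0.8043) = 0.2779 → 27.79%.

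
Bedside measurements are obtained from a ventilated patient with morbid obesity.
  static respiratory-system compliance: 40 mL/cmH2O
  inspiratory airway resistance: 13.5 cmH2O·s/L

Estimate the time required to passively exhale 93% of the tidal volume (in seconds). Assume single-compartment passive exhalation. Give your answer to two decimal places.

1.44

τ = R × C = 13.5 × 40 mL/cmH2O = 13.5 × 0.040 L/cmH2O = 0.54 s.
Exhaled fraction f = 1 − e^(−t/τ) → t = −τ·ln(1 − f) = −0.54·ln(0.07) = 1.436 s.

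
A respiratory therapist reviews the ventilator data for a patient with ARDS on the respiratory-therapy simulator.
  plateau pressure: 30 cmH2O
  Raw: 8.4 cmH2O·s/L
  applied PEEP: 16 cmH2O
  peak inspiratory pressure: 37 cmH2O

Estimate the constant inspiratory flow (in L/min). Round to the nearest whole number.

flow = (PIP − Pplat) / Raw = (37 − 30) / 8.4 = 0.8333 L/s × 60 = 49.998 L/min.

50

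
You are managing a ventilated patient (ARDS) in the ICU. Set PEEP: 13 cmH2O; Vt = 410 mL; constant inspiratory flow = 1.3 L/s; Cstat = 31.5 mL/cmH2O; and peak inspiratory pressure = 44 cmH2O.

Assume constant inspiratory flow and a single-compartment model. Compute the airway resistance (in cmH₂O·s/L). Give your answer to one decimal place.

Equation of motion (constant flow): PIP = Vt/C + R·V̇ + PEEP.
R·V̇ = PIP − Vt/C − PEEP = 44 − 410/31.5 − 13 = 44 − 13.016 − 13 = 17.984 cmH2O.
R = 17.984 / 1.3 = 13.834 cmH2O·s/L.

13.8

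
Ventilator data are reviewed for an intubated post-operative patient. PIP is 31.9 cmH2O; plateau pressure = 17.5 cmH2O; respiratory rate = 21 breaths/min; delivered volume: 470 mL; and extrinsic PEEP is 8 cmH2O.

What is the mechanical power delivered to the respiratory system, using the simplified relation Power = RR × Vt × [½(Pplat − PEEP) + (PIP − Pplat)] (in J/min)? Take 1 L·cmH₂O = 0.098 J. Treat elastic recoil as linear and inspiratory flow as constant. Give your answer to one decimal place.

Per-breath work = Vt × [½(Pplat−PEEP) + (PIP−Pplat)] = 0.470 × [0.5×9.5 + 14.4] = 0.470 × 19.15 = 9.001 L·cmH2O.
Power = 21 × 9.001 = 189.02 L·cmH2O/min.
× 0.098 J/(L·cmH2O) → 18.524 J/min.

18.5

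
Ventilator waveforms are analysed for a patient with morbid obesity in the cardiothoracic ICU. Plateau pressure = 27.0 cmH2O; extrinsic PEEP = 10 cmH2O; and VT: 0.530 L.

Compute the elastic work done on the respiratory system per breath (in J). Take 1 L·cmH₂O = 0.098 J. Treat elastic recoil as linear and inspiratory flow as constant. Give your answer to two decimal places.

Elastic work ≈ ½ × (Pplat − PEEP) × Vt = 0.5 × (27.0 − 10) × 0.530 L = 0.5 × 17.0 × 0.530 = 4.505 L·cmH2O.
× 0.098 J/(L·cmH2O) → 0.4415 J.

0.44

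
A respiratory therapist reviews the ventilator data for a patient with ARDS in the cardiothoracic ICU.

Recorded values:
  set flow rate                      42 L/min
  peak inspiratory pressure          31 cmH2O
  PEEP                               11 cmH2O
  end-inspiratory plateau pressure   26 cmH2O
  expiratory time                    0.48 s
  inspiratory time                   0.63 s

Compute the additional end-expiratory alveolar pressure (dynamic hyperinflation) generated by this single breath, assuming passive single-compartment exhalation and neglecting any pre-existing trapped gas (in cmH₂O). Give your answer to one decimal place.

1.5

Flow: 42 L/min ÷ 60 = 0.7 L/s.
Vt = flow × Ti = 0.7 L/s × 0.63 s × 1000 mL/L = 441.0 mL.
R = (PIP − Pplat)/V̇ = (31 − 26) / 0.7 = 5.0/0.7 = 7.143 cmH2O·s/L.
C = Vt/(Pplat − PEEP) = 441.0 / (26 − 11) = 441.0/15.0 = 29.4 mL/cmH2O.
τ = R × C = 7.143 × 0.0294 L/cmH2O = 0.21 s.
Fraction remaining = e^(−Te/τ) = e^(−0.48/0.21) = 0.1017; trapped volume = 441.0 × 0.1017 = 44.85 mL.
Additional alveolar pressure from trapping ≈ V_trapped / C = 44.85 / 29.4 = 1.526 cmH2O.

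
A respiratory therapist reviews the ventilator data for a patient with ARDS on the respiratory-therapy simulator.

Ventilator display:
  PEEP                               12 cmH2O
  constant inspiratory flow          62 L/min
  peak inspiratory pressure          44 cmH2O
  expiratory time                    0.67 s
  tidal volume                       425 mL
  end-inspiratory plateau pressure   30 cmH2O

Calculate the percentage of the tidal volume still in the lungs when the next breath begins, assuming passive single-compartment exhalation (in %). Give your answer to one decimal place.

12.3

Flow: 62 L/min ÷ 60 = 1.0333 L/s.
R = (PIP − Pplat)/V̇ = (44 − 30) / 1.0333 = 14.0/1.0333 = 13.549 cmH2O·s/L.
C = Vt/(Pplat − PEEP) = 425.0 / (30 − 12) = 425.0/18.0 = 23.611 mL/cmH2O.
τ = R × C = 13.549 × 0.02361 L/cmH2O = 0.3199 s.
Fraction remaining at end-expiration = e^(−Te/τ) = e^(−0.67/0.3199) = 0.1231 → 12.31%.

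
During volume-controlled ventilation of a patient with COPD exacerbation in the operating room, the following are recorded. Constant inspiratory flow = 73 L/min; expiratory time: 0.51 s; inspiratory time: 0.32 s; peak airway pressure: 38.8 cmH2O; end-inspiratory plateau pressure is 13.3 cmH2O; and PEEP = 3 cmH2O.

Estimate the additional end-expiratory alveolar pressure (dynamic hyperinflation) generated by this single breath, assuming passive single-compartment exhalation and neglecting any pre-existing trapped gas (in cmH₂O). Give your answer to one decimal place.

5.4

Flow: 73 L/min ÷ 60 = 1.2167 L/s.
Vt = flow × Ti = 1.2167 L/s × 0.32 s × 1000 mL/L = 389.34 mL.
R = (PIP − Pplat)/V̇ = (38.8 − 13.3) / 1.2167 = 25.5/1.2167 = 20.958 cmH2O·s/L.
C = Vt/(Pplat − PEEP) = 389.34 / (13.3 − 3) = 389.34/10.3 = 37.8 mL/cmH2O.
τ = R × C = 20.958 × 0.0378 L/cmH2O = 0.7922 s.
Fraction remaining = e^(−Te/τ) = e^(−0.51/0.7922) = 0.5253; trapped volume = 389.34 × 0.5253 = 204.52 mL.
Additional alveolar pressure from trapping ≈ V_trapped / C = 204.52 / 37.8 = 5.411 cmH2O.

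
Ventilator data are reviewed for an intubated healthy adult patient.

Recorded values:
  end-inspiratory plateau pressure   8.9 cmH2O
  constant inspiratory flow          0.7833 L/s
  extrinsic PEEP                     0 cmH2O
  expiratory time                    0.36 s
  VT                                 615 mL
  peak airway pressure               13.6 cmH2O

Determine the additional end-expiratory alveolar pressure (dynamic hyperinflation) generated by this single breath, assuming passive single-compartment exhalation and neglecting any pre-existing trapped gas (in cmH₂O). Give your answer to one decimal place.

3.7

R = (PIP − Pplat)/V̇ = (13.6 − 8.9) / 0.7833 = 4.7/0.7833 = 6.0 cmH2O·s/L.
C = Vt/(Pplat − PEEP) = 615.0 / (8.9 − 0) = 615.0/8.9 = 69.101 mL/cmH2O.
τ = R × C = 6.0 × 0.0691 L/cmH2O = 0.4146 s.
Fraction remaining = e^(−Te/τ) = e^(−0.36/0.4146) = 0.4197; trapped volume = 615.0 × 0.4197 = 258.12 mL.
Additional alveolar pressure from trapping ≈ V_trapped / C = 258.12 / 69.101 = 3.735 cmH2O.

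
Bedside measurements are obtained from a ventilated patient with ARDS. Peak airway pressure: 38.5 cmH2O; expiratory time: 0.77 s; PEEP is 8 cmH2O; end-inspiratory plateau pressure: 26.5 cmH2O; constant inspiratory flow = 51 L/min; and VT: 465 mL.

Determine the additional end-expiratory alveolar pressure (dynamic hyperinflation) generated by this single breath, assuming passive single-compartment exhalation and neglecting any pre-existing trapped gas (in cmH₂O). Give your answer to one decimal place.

2.1

Flow: 51 L/min ÷ 60 = 0.85 L/s.
R = (PIP − Pplat)/V̇ = (38.5 − 26.5) / 0.85 = 12.0/0.85 = 14.118 cmH2O·s/L.
C = Vt/(Pplat − PEEP) = 465.0 / (26.5 − 8) = 465.0/18.5 = 25.135 mL/cmH2O.
τ = R × C = 14.118 × 0.02514 L/cmH2O = 0.3549 s.
Fraction remaining = e^(−Te/τ) = e^(−0.77/0.3549) = 0.1142; trapped volume = 465.0 × 0.1142 = 53.103 mL.
Additional alveolar pressure from trapping ≈ V_trapped / C = 53.103 / 25.135 = 2.113 cmH2O.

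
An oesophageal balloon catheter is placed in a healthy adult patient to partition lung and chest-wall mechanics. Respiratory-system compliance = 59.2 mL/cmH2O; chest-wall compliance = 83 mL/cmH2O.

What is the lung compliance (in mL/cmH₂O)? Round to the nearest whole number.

206

1/CL = 1/Crs − 1/Ccw.
1/CL = 1/59.2 − 1/83 = 0.004844.
CL = 206.44 mL/cmH2O.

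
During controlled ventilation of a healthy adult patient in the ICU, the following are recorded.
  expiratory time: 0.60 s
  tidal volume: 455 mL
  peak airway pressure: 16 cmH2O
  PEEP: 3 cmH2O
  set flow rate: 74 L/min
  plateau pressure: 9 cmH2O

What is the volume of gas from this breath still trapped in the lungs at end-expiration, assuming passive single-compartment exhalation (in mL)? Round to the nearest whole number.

Flow: 74 L/min ÷ 60 = 1.2333 L/s.
R = (PIP − Pplat)/V̇ = (16 − 9) / 1.2333 = 7.0/1.2333 = 5.676 cmH2O·s/L.
C = Vt/(Pplat − PEEP) = 455.0 / (9 − 3) = 455.0/6.0 = 75.833 mL/cmH2O.
τ = R × C = 5.676 × 0.07583 L/cmH2O = 0.4304 s.
Fraction remaining = e^(−Te/τ) = e^(−0.60/0.4304) = 0.2481.
Trapped volume = 455.0 × 0.2481 = 112.89 mL.

113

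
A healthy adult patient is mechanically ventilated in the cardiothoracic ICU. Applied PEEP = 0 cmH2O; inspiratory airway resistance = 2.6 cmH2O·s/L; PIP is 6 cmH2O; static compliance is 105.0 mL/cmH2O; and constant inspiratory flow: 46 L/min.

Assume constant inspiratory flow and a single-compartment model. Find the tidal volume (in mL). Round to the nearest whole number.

Flow: 46 L/min ÷ 60 = 0.7667 L/s.
Equation of motion (constant flow): PIP = Vt/C + R·V̇ + PEEP.
Vt/C = PIP − R·V̇ − PEEP = 6 − 1.993 − 0 = 4.007 cmH2O.
Vt = C × 4.007 = 105.0 × 4.007 = 420.74 mL.

421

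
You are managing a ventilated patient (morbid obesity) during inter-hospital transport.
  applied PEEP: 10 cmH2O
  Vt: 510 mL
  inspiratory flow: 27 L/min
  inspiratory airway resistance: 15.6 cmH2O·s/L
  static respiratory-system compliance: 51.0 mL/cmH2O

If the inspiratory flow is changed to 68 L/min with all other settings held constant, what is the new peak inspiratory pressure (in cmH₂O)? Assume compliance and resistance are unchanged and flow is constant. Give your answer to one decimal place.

Flow: 27 L/min ÷ 60 = 0.45 L/s.
New flow: 68 L/min ÷ 60 = 1.1333 L/s.
PIP = Vt/C + R·V̇ + PEEP (constant-flow equation of motion).
Only the resistive term changes: ΔPIP = R × ΔV̇ = 15.6 × (1.1333 − 0.45) = 15.6 × 0.6833 = 10.659 cmH2O.
Original PIP = 510/51.0 + 15.6×0.45 + 10 = 27.02 cmH2O; new PIP = 27.02 + (10.659) = 37.679 cmH2O.

37.7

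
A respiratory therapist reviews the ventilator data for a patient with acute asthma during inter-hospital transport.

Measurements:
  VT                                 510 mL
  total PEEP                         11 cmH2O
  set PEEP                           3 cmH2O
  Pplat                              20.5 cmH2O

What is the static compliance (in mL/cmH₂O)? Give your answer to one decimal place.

53.7

End-expiratory occlusion gives total PEEP = 11 cmH2O (intrinsic PEEP = 11 − 3 = 8). Use total PEEP for the elastic gradient.
Cstat = Vt / (Pplat − PEEPtotal) = 510 / (20.5 − 11) = 510 / 9.5 = 53.684 mL/cmH2O.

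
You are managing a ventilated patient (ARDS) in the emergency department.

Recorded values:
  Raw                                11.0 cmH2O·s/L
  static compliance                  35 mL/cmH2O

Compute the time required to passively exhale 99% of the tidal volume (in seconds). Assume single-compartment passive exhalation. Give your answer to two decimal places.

τ = R × C = 11.0 × 35 mL/cmH2O = 11.0 × 0.035 L/cmH2O = 0.385 s.
Exhaled fraction f = 1 − e^(−t/τ) → t = −τ·ln(1 − f) = −0.385·ln(0.01) = 1.773 s.

1.77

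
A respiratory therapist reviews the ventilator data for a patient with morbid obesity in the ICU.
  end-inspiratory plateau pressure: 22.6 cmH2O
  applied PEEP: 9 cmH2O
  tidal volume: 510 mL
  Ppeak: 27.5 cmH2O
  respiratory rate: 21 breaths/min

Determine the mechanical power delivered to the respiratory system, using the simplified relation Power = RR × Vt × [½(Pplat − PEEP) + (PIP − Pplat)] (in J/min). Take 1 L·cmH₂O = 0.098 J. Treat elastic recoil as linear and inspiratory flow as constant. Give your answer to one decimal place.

Per-breath work = Vt × [½(Pplat−PEEP) + (PIP−Pplat)] = 0.510 × [0.5×13.6 + 4.9] = 0.510 × 11.7 = 5.967 L·cmH2O.
Power = 21 × 5.967 = 125.31 L·cmH2O/min.
× 0.098 J/(L·cmH2O) → 12.28 J/min.

12.3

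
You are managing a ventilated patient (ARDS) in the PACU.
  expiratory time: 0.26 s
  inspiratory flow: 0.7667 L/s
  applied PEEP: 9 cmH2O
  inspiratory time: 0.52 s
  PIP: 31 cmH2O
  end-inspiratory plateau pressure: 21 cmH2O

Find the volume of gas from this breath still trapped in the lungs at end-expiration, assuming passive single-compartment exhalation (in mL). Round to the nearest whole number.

Vt = flow × Ti = 0.7667 L/s × 0.52 s × 1000 mL/L = 398.68 mL.
R = (PIP − Pplat)/V̇ = (31 − 21) / 0.7667 = 10.0/0.7667 = 13.043 cmH2O·s/L.
C = Vt/(Pplat − PEEP) = 398.68 / (21 − 9) = 398.68/12.0 = 33.223 mL/cmH2O.
τ = R × C = 13.043 × 0.03322 L/cmH2O = 0.4333 s.
Fraction remaining = e^(−Te/τ) = e^(−0.26/0.4333) = 0.5488.
Trapped volume = 398.68 × 0.5488 = 218.8 mL.

219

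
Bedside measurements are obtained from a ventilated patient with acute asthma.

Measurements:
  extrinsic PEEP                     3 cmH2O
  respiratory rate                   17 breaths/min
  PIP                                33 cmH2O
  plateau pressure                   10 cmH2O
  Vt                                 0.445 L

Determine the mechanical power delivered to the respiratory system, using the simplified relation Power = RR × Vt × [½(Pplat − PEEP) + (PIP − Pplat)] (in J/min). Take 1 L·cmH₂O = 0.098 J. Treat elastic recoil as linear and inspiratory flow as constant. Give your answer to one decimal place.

Per-breath work = Vt × [½(Pplat−PEEP) + (PIP−Pplat)] = 0.445 × [0.5×7.0 + 23.0] = 0.445 × 26.5 = 11.793 L·cmH2O.
Power = 17 × 11.793 = 200.48 L·cmH2O/min.
× 0.098 J/(L·cmH2O) → 19.647 J/min.

19.6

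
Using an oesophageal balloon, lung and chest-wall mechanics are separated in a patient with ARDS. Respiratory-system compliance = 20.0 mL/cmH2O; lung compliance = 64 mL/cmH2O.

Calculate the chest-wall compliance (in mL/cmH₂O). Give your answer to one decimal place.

1/Ccw = 1/Crs − 1/CL.
1/Ccw = 1/20.0 − 1/64 = 0.03438.
Ccw = 29.087 mL/cmH2O.

29.1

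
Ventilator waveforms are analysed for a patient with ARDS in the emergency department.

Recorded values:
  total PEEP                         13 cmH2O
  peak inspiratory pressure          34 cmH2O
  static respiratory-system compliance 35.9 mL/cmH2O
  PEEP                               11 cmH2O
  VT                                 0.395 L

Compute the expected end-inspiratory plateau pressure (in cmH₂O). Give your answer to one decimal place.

End-expiratory occlusion gives total PEEP = 13 cmH2O (intrinsic PEEP = 13 − 11 = 2). Use total PEEP for the elastic gradient.
Pplat = PEEPtotal + Vt / Cstat = 13 + 395 / 35.9 = 13 + 11.003 = 24.003 cmH2O.

24.0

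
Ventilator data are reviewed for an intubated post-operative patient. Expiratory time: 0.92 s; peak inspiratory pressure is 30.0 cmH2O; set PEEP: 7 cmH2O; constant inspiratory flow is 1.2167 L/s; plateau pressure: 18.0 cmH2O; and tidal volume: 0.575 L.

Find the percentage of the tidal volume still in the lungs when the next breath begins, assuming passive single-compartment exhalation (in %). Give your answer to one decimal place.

16.8

R = (PIP − Pplat)/V̇ = (30.0 − 18.0) / 1.2167 = 12.0/1.2167 = 9.863 cmH2O·s/L.
C = Vt/(Pplat − PEEP) = 575.0 / (18.0 − 7) = 575.0/11.0 = 52.273 mL/cmH2O.
τ = R × C = 9.863 × 0.05227 L/cmH2O = 0.5155 s.
Fraction remaining at end-expiration = e^(−Te/τ) = e^(−0.92/0.5155) = 0.1679 → 16.79%.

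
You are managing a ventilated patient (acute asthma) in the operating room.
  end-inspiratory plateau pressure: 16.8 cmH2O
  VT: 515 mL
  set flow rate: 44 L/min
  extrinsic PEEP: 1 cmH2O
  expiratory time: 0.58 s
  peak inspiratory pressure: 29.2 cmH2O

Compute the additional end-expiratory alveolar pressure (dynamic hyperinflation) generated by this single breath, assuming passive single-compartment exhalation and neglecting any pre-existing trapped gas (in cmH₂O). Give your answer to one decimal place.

5.5

Flow: 44 L/min ÷ 60 = 0.7333 L/s.
R = (PIP − Pplat)/V̇ = (29.2 − 16.8) / 0.7333 = 12.4/0.7333 = 16.91 cmH2O·s/L.
C = Vt/(Pplat − PEEP) = 515.0 / (16.8 − 1) = 515.0/15.8 = 32.595 mL/cmH2O.
τ = R × C = 16.91 × 0.0326 L/cmH2O = 0.5513 s.
Fraction remaining = e^(−Te/τ) = e^(−0.58/0.5513) = 0.3492; trapped volume = 515.0 × 0.3492 = 179.84 mL.
Additional alveolar pressure from trapping ≈ V_trapped / C = 179.84 / 32.595 = 5.517 cmH2O.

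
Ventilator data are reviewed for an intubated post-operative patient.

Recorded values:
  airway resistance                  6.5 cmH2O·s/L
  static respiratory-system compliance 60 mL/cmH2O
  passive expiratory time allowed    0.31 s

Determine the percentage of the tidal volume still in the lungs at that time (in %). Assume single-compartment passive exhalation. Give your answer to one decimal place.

45.2

τ = R × C = 6.5 × 60 mL/cmH2O = 6.5 × 0.060 L/cmH2O = 0.39 s.
Passive exhalation: V(t)/V₀ = e^(−t/τ) = e^(−0.31/0.39) = 0.4516.
Fraction remaining = 0.4516 → 45.16%.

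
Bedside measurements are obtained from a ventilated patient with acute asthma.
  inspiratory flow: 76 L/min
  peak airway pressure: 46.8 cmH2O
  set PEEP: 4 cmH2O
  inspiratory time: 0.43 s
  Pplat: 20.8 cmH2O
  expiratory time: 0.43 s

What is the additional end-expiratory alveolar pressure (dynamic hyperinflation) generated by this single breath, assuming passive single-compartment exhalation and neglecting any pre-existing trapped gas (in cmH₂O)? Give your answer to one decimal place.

Flow: 76 L/min ÷ 60 = 1.2667 L/s.
Vt = flow × Ti = 1.2667 L/s × 0.43 s × 1000 mL/L = 544.68 mL.
R = (PIP − Pplat)/V̇ = (46.8 − 20.8) / 1.2667 = 26.0/1.2667 = 20.526 cmH2O·s/L.
C = Vt/(Pplat − PEEP) = 544.68 / (20.8 − 4) = 544.68/16.8 = 32.421 mL/cmH2O.
τ = R × C = 20.526 × 0.03242 L/cmH2O = 0.6655 s.
Fraction remaining = e^(−Te/τ) = e^(−0.43/0.6655) = 0.5241; trapped volume = 544.68 × 0.5241 = 285.47 mL.
Additional alveolar pressure from trapping ≈ V_trapped / C = 285.47 / 32.421 = 8.805 cmH2O.

8.8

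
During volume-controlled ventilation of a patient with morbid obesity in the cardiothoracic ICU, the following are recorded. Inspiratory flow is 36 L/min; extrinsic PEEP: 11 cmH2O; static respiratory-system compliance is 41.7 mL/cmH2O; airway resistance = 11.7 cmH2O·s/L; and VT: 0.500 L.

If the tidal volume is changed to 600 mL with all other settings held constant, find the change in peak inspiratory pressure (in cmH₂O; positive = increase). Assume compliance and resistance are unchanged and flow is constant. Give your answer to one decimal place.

PIP = Vt/C + R·V̇ + PEEP (constant-flow equation of motion).
Only the elastic term changes: ΔPIP = ΔVt / C = (600 − 500) / 41.7 = 2.398 cmH2O.

2.4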